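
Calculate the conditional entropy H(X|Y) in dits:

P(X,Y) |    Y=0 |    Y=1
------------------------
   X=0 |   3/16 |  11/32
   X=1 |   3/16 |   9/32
0.2997 dits

Using the chain rule: H(X|Y) = H(X,Y) - H(Y)

First, compute H(X,Y) = 0.5870 dits

Marginal P(Y) = (3/8, 5/8)
H(Y) = 0.2873 dits

H(X|Y) = H(X,Y) - H(Y) = 0.5870 - 0.2873 = 0.2997 dits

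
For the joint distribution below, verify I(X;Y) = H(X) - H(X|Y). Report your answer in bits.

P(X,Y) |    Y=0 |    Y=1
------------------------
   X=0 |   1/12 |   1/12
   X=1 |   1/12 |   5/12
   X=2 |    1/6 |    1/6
I(X;Y) = 0.0933 bits

Mutual information has multiple equivalent forms:
- I(X;Y) = H(X) - H(X|Y)
- I(X;Y) = H(Y) - H(Y|X)
- I(X;Y) = H(X) + H(Y) - H(X,Y)

Computing all quantities:
H(X) = 1.4591, H(Y) = 0.9183, H(X,Y) = 2.2842
H(X|Y) = 1.3659, H(Y|X) = 0.8250

Verification:
H(X) - H(X|Y) = 1.4591 - 1.3659 = 0.0933
H(Y) - H(Y|X) = 0.9183 - 0.8250 = 0.0933
H(X) + H(Y) - H(X,Y) = 1.4591 + 0.9183 - 2.2842 = 0.0933

All forms give I(X;Y) = 0.0933 bits. ✓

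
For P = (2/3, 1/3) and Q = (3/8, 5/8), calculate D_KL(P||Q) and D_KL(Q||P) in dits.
D_KL(P||Q) = 0.0756, D_KL(Q||P) = 0.0769

KL divergence is not symmetric: D_KL(P||Q) ≠ D_KL(Q||P) in general.

D_KL(P||Q) = 0.0756 dits
D_KL(Q||P) = 0.0769 dits

No, they are not equal!

This asymmetry is why KL divergence is not a true distance metric.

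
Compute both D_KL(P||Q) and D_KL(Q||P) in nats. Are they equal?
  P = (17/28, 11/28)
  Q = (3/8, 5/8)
D_KL(P||Q) = 0.1101, D_KL(Q||P) = 0.1095

KL divergence is not symmetric: D_KL(P||Q) ≠ D_KL(Q||P) in general.

D_KL(P||Q) = 0.1101 nats
D_KL(Q||P) = 0.1095 nats

No, they are not equal!

This asymmetry is why KL divergence is not a true distance metric.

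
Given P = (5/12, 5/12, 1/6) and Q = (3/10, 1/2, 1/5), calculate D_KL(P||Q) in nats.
0.0305 nats

KL divergence: D_KL(P||Q) = Σ p(x) log(p(x)/q(x))

Computing term by term:
  x=0: 5/12 × log_e[(5/12)/(3/10)] = 5/12 × 0.3285 = 0.1369
  x=1: 5/12 × log_e[(5/12)/(1/2)] = 5/12 × -0.1823 = -0.0760
  x=2: 1/6 × log_e[(1/6)/(1/5)] = 1/6 × -0.1823 = -0.0304

D_KL(P||Q) = 0.0305 nats

Note: KL divergence is always non-negative and equals 0 iff P = Q.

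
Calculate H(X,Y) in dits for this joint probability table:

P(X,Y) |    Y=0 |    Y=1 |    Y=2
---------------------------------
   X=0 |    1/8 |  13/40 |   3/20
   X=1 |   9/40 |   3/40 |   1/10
0.7252 dits

Joint entropy is H(X,Y) = -Σ_{x,y} p(x,y) log p(x,y).

Summing over all non-zero entries:
H(X,Y) = -[1/8·log_10(1/8) + 13/40·log_10(13/40) + 3/20·log_10(3/20) + 9/40·log_10(9/40) + 3/40·log_10(3/40) + 1/10·log_10(1/10)]
H(X,Y) = 0.7252 dits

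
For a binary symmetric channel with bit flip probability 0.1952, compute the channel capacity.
0.2878 bits

For a binary symmetric channel (BSC) with error probability p:
Capacity C = 1 - H(p) bits per symbol

where H(p) = -p log₂(p) - (1-p) log₂(1-p) is the binary entropy function.

H(0.1952) = 0.7122 bits
C = 1 - 0.7122 = 0.2878 bits per symbol

This means we can reliably transmit up to 0.2878 bits of information per channel use.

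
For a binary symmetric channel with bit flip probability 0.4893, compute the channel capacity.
0.0003 bits

For a binary symmetric channel (BSC) with error probability p:
Capacity C = 1 - H(p) bits per symbol

where H(p) = -p log₂(p) - (1-p) log₂(1-p) is the binary entropy function.

H(0.4893) = 0.9997 bits
C = 1 - 0.9997 = 0.0003 bits per symbol

This means we can reliably transmit up to 0.0003 bits of information per channel use.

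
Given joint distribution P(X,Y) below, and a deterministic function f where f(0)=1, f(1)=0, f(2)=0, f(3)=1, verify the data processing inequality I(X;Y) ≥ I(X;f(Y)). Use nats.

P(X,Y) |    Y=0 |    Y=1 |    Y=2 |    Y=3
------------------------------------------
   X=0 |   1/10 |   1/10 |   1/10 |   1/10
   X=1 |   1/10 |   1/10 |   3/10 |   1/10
I(X;Y) = 0.0322, I(X;f(Y)) = 0.0138, inequality holds: 0.0322 ≥ 0.0138

Data Processing Inequality: For any Markov chain X → Y → Z, we have I(X;Y) ≥ I(X;Z).

Here Z = f(Y) is a deterministic function of Y, forming X → Y → Z.

Original I(X;Y) = 0.0322 nats

After applying f:
P(X,Z) where Z=f(Y):
- P(X,Z=0) = P(X,Y=1) + P(X,Y=2)
- P(X,Z=1) = P(X,Y=0) + P(X,Y=3)

I(X;Z) = I(X;f(Y)) = 0.0138 nats

Verification: 0.0322 ≥ 0.0138 ✓

Information cannot be created by processing; the function f can only lose information about X.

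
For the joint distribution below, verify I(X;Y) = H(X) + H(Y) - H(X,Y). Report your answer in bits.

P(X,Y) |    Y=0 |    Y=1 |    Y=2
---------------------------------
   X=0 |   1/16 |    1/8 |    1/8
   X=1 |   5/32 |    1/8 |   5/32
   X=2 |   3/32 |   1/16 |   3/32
I(X;Y) = 0.0234 bits

Mutual information has multiple equivalent forms:
- I(X;Y) = H(X) - H(X|Y)
- I(X;Y) = H(Y) - H(Y|X)
- I(X;Y) = H(X) + H(Y) - H(X,Y)

Computing all quantities:
H(X) = 1.5462, H(Y) = 1.5794, H(X,Y) = 3.1022
H(X|Y) = 1.5228, H(Y|X) = 1.5560

Verification:
H(X) - H(X|Y) = 1.5462 - 1.5228 = 0.0234
H(Y) - H(Y|X) = 1.5794 - 1.5560 = 0.0234
H(X) + H(Y) - H(X,Y) = 1.5462 + 1.5794 - 3.1022 = 0.0234

All forms give I(X;Y) = 0.0234 bits. ✓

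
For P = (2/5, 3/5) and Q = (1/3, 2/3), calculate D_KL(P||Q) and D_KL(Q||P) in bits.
D_KL(P||Q) = 0.0140, D_KL(Q||P) = 0.0137

KL divergence is not symmetric: D_KL(P||Q) ≠ D_KL(Q||P) in general.

D_KL(P||Q) = 0.0140 bits
D_KL(Q||P) = 0.0137 bits

No, they are not equal!

This asymmetry is why KL divergence is not a true distance metric.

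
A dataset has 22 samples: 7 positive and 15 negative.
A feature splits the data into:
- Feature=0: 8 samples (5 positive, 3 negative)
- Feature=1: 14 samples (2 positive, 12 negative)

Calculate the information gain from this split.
0.1788 bits

Information Gain = H(Y) - H(Y|Feature)

Before split:
P(positive) = 7/22 = 0.3182
H(Y) = 0.9024 bits

After split:
Feature=0: H = 0.9544 bits (weight = 8/22)
Feature=1: H = 0.5917 bits (weight = 14/22)
H(Y|Feature) = (8/22)×0.9544 + (14/22)×0.5917 = 0.7236 bits

Information Gain = 0.9024 - 0.7236 = 0.1788 bits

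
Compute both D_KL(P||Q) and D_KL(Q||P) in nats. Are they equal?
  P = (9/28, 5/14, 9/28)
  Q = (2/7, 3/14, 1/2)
D_KL(P||Q) = 0.0783, D_KL(Q||P) = 0.0778

KL divergence is not symmetric: D_KL(P||Q) ≠ D_KL(Q||P) in general.

D_KL(P||Q) = 0.0783 nats
D_KL(Q||P) = 0.0778 nats

No, they are not equal!

This asymmetry is why KL divergence is not a true distance metric.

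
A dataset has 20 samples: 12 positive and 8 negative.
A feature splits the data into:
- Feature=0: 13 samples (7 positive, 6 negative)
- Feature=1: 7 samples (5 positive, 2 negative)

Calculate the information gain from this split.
0.0216 bits

Information Gain = H(Y) - H(Y|Feature)

Before split:
P(positive) = 12/20 = 0.6000
H(Y) = 0.9710 bits

After split:
Feature=0: H = 0.9957 bits (weight = 13/20)
Feature=1: H = 0.8631 bits (weight = 7/20)
H(Y|Feature) = (13/20)×0.9957 + (7/20)×0.8631 = 0.9493 bits

Information Gain = 0.9710 - 0.9493 = 0.0216 bits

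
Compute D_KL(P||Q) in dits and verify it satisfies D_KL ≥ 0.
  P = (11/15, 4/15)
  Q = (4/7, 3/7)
0.0245 dits

KL divergence satisfies the Gibbs inequality: D_KL(P||Q) ≥ 0 for all distributions P, Q.

D_KL(P||Q) = Σ p(x) log(p(x)/q(x))
Term by term:
  x=0: 11/15 × log_10[(11/15)/(4/7)] = 0.0794
  x=1: 4/15 × log_10[(4/15)/(3/7)] = -0.0549
D_KL(P||Q) = 0.0245 dits

D_KL(P||Q) = 0.0245 ≥ 0 ✓

This non-negativity is a fundamental property: relative entropy cannot be negative because it measures how different Q is from P.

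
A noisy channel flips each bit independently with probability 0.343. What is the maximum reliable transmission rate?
0.0723 bits

For a binary symmetric channel (BSC) with error probability p:
Capacity C = 1 - H(p) bits per symbol

where H(p) = -p log₂(p) - (1-p) log₂(1-p) is the binary entropy function.

H(0.343) = 0.9277 bits
C = 1 - 0.9277 = 0.0723 bits per symbol

This means we can reliably transmit up to 0.0723 bits of information per channel use.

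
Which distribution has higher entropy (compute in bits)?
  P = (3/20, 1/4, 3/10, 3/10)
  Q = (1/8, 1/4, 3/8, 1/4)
P

Computing entropies in bits:
H(P) = 1.9527
H(Q) = 1.9056

Distribution P has higher entropy.

Intuition: The distribution closer to uniform (more spread out) has higher entropy.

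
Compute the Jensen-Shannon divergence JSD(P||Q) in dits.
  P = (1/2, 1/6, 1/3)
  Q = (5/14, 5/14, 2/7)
0.0107 dits

Jensen-Shannon divergence is:
JSD(P||Q) = 0.5 × D_KL(P||M) + 0.5 × D_KL(Q||M)
where M = 0.5 × (P + Q) is the mixture distribution.

M = 0.5 × (1/2, 1/6, 1/3) + 0.5 × (5/14, 5/14, 2/7) = (3/7, 0.261905, 0.309524)

D_KL(P||M) = 0.0115 dits
D_KL(Q||M) = 0.0099 dits

JSD(P||Q) = 0.5 × 0.0115 + 0.5 × 0.0099 = 0.0107 dits

Unlike KL divergence, JSD is symmetric and bounded: 0 ≤ JSD ≤ log(2).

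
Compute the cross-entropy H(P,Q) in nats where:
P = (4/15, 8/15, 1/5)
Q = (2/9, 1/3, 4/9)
1.1492 nats

Cross-entropy: H(P,Q) = -Σ p(x) log q(x)

Alternatively: H(P,Q) = H(P) + D_KL(P||Q)
H(P) = 1.0096 nats
D_KL(P||Q) = 0.1396 nats

H(P,Q) = 1.0096 + 0.1396 = 1.1492 nats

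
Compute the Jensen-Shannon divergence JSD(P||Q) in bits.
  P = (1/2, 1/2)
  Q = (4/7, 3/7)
0.0037 bits

Jensen-Shannon divergence is:
JSD(P||Q) = 0.5 × D_KL(P||M) + 0.5 × D_KL(Q||M)
where M = 0.5 × (P + Q) is the mixture distribution.

M = 0.5 × (1/2, 1/2) + 0.5 × (4/7, 3/7) = (15/28, 13/28)

D_KL(P||M) = 0.0037 bits
D_KL(Q||M) = 0.0037 bits

JSD(P||Q) = 0.5 × 0.0037 + 0.5 × 0.0037 = 0.0037 bits

Unlike KL divergence, JSD is symmetric and bounded: 0 ≤ JSD ≤ log(2).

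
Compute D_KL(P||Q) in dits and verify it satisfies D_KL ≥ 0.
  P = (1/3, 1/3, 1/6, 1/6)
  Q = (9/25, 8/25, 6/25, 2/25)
0.0215 dits

KL divergence satisfies the Gibbs inequality: D_KL(P||Q) ≥ 0 for all distributions P, Q.

D_KL(P||Q) = Σ p(x) log(p(x)/q(x))
Term by term:
  x=0: 1/3 × log_10[(1/3)/(9/25)] = -0.0111
  x=1: 1/3 × log_10[(1/3)/(8/25)] = 0.0059
  x=2: 1/6 × log_10[(1/6)/(6/25)] = -0.0264
  x=3: 1/6 × log_10[(1/6)/(2/25)] = 0.0531
D_KL(P||Q) = 0.0215 dits

D_KL(P||Q) = 0.0215 ≥ 0 ✓

This non-negativity is a fundamental property: relative entropy cannot be negative because it measures how different Q is from P.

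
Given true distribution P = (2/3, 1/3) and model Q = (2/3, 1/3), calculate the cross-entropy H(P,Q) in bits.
0.9183 bits

Cross-entropy: H(P,Q) = -Σ p(x) log q(x)

Alternatively: H(P,Q) = H(P) + D_KL(P||Q)
H(P) = 0.9183 bits
D_KL(P||Q) = 0.0000 bits

H(P,Q) = 0.9183 + 0.0000 = 0.9183 bits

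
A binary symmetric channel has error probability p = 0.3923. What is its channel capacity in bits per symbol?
0.0337 bits

For a binary symmetric channel (BSC) with error probability p:
Capacity C = 1 - H(p) bits per symbol

where H(p) = -p log₂(p) - (1-p) log₂(1-p) is the binary entropy function.

H(0.3923) = 0.9663 bits
C = 1 - 0.9663 = 0.0337 bits per symbol

This means we can reliably transmit up to 0.0337 bits of information per channel use.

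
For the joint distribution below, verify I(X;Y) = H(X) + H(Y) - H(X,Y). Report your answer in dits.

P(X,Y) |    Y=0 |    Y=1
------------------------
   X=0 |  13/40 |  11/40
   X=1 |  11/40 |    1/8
I(X;Y) = 0.0047 dits

Mutual information has multiple equivalent forms:
- I(X;Y) = H(X) - H(X|Y)
- I(X;Y) = H(Y) - H(Y|X)
- I(X;Y) = H(X) + H(Y) - H(X,Y)

Computing all quantities:
H(X) = 0.2923, H(Y) = 0.2923, H(X,Y) = 0.5799
H(X|Y) = 0.2876, H(Y|X) = 0.2876

Verification:
H(X) - H(X|Y) = 0.2923 - 0.2876 = 0.0047
H(Y) - H(Y|X) = 0.2923 - 0.2876 = 0.0047
H(X) + H(Y) - H(X,Y) = 0.2923 + 0.2923 - 0.5799 = 0.0047

All forms give I(X;Y) = 0.0047 dits. ✓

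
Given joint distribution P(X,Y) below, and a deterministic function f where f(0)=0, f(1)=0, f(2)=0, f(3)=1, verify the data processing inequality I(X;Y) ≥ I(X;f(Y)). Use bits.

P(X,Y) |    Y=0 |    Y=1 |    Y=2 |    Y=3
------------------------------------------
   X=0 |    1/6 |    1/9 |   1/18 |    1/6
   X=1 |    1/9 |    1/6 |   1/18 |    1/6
I(X;Y) = 0.0161, I(X;f(Y)) = 0.0000, inequality holds: 0.0161 ≥ 0.0000

Data Processing Inequality: For any Markov chain X → Y → Z, we have I(X;Y) ≥ I(X;Z).

Here Z = f(Y) is a deterministic function of Y, forming X → Y → Z.

Original I(X;Y) = 0.0161 bits

After applying f:
P(X,Z) where Z=f(Y):
- P(X,Z=0) = P(X,Y=0) + P(X,Y=1) + P(X,Y=2)
- P(X,Z=1) = P(X,Y=3)

I(X;Z) = I(X;f(Y)) = 0.0000 bits

Verification: 0.0161 ≥ 0.0000 ✓

Information cannot be created by processing; the function f can only lose information about X.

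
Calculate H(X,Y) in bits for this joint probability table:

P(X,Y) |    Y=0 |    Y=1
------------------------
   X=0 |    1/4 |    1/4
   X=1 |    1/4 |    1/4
2.0000 bits

Joint entropy is H(X,Y) = -Σ_{x,y} p(x,y) log p(x,y).

Summing over all non-zero entries:
H(X,Y) = -[1/4·log_2(1/4) + 1/4·log_2(1/4) + 1/4·log_2(1/4) + 1/4·log_2(1/4)]
H(X,Y) = 2.0000 bits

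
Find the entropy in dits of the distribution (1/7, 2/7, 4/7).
0.4151 dits

Shannon entropy is H(X) = -Σ p(x) log p(x).

For P = (1/7, 2/7, 4/7):
H = -1/7 × log_10(1/7) -2/7 × log_10(2/7) -4/7 × log_10(4/7)
H = 0.4151 dits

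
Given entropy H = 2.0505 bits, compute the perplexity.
4.1425

Perplexity is 2^H (or exp(H) for natural log).

H = 2.0505 bits
Perplexity = 2^2.0505 = 4.1425

Interpretation: The model's uncertainty is equivalent to choosing uniformly among 4.1 options.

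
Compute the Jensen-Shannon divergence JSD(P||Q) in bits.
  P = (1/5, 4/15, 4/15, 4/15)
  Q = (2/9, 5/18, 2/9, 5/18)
0.0020 bits

Jensen-Shannon divergence is:
JSD(P||Q) = 0.5 × D_KL(P||M) + 0.5 × D_KL(Q||M)
where M = 0.5 × (P + Q) is the mixture distribution.

M = 0.5 × (1/5, 4/15, 4/15, 4/15) + 0.5 × (2/9, 5/18, 2/9, 5/18) = (0.211111, 0.272222, 0.244444, 0.272222)

D_KL(P||M) = 0.0020 bits
D_KL(Q||M) = 0.0021 bits

JSD(P||Q) = 0.5 × 0.0020 + 0.5 × 0.0021 = 0.0020 bits

Unlike KL divergence, JSD is symmetric and bounded: 0 ≤ JSD ≤ log(2).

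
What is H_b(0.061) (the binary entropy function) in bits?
0.3314 bits

The binary entropy function is:
H(p) = -p log(p) - (1-p) log(1-p)

H(0.061) = -0.061 × log_2(0.061) - 0.939 × log_2(0.939)
H(0.061) = 0.3314 bits

Note: Binary entropy is maximized at p=0.5 (H=1 bit) and minimized at p=0 or p=1 (H=0).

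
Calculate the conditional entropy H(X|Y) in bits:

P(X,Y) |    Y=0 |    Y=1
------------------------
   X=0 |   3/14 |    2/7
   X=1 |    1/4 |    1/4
0.9963 bits

Using the chain rule: H(X|Y) = H(X,Y) - H(Y)

First, compute H(X,Y) = 1.9926 bits

Marginal P(Y) = (13/28, 15/28)
H(Y) = 0.9963 bits

H(X|Y) = H(X,Y) - H(Y) = 1.9926 - 0.9963 = 0.9963 bits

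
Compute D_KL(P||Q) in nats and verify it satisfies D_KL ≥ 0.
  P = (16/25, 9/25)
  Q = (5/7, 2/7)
0.0129 nats

KL divergence satisfies the Gibbs inequality: D_KL(P||Q) ≥ 0 for all distributions P, Q.

D_KL(P||Q) = Σ p(x) log(p(x)/q(x))
Term by term:
  x=0: 16/25 × log_e[(16/25)/(5/7)] = -0.0703
  x=1: 9/25 × log_e[(9/25)/(2/7)] = 0.0832
D_KL(P||Q) = 0.0129 nats

D_KL(P||Q) = 0.0129 ≥ 0 ✓

This non-negativity is a fundamental property: relative entropy cannot be negative because it measures how different Q is from P.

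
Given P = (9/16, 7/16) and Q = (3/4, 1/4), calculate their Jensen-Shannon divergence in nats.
0.0197 nats

Jensen-Shannon divergence is:
JSD(P||Q) = 0.5 × D_KL(P||M) + 0.5 × D_KL(Q||M)
where M = 0.5 × (P + Q) is the mixture distribution.

M = 0.5 × (9/16, 7/16) + 0.5 × (3/4, 1/4) = (21/32, 11/32)

D_KL(P||M) = 0.0188 nats
D_KL(Q||M) = 0.0205 nats

JSD(P||Q) = 0.5 × 0.0188 + 0.5 × 0.0205 = 0.0197 nats

Unlike KL divergence, JSD is symmetric and bounded: 0 ≤ JSD ≤ log(2).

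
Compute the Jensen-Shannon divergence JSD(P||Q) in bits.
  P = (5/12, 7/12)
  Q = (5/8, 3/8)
0.0316 bits

Jensen-Shannon divergence is:
JSD(P||Q) = 0.5 × D_KL(P||M) + 0.5 × D_KL(Q||M)
where M = 0.5 × (P + Q) is the mixture distribution.

M = 0.5 × (5/12, 7/12) + 0.5 × (5/8, 3/8) = (0.520833, 0.479167)

D_KL(P||M) = 0.0314 bits
D_KL(Q||M) = 0.0318 bits

JSD(P||Q) = 0.5 × 0.0314 + 0.5 × 0.0318 = 0.0316 bits

Unlike KL divergence, JSD is symmetric and bounded: 0 ≤ JSD ≤ log(2).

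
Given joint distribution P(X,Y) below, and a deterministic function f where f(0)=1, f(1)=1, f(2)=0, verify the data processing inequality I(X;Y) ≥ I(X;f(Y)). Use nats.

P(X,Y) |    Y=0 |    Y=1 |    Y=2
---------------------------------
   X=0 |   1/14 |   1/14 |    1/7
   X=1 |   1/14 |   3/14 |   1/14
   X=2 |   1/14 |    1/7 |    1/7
I(X;Y) = 0.0477, I(X;f(Y)) = 0.0346, inequality holds: 0.0477 ≥ 0.0346

Data Processing Inequality: For any Markov chain X → Y → Z, we have I(X;Y) ≥ I(X;Z).

Here Z = f(Y) is a deterministic function of Y, forming X → Y → Z.

Original I(X;Y) = 0.0477 nats

After applying f:
P(X,Z) where Z=f(Y):
- P(X,Z=0) = P(X,Y=2)
- P(X,Z=1) = P(X,Y=0) + P(X,Y=1)

I(X;Z) = I(X;f(Y)) = 0.0346 nats

Verification: 0.0477 ≥ 0.0346 ✓

Information cannot be created by processing; the function f can only lose information about X.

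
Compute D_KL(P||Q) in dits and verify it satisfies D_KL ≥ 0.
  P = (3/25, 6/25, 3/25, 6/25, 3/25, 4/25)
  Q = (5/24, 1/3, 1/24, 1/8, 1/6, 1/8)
0.0602 dits

KL divergence satisfies the Gibbs inequality: D_KL(P||Q) ≥ 0 for all distributions P, Q.

D_KL(P||Q) = Σ p(x) log(p(x)/q(x))
Term by term:
  x=0: 3/25 × log_10[(3/25)/(5/24)] = -0.0287
  x=1: 6/25 × log_10[(6/25)/(1/3)] = -0.0342
  x=2: 3/25 × log_10[(3/25)/(1/24)] = 0.0551
  x=3: 6/25 × log_10[(6/25)/(1/8)] = 0.0680
  x=4: 3/25 × log_10[(3/25)/(1/6)] = -0.0171
  x=5: 4/25 × log_10[(4/25)/(1/8)] = 0.0172
D_KL(P||Q) = 0.0602 dits

D_KL(P||Q) = 0.0602 ≥ 0 ✓

This non-negativity is a fundamental property: relative entropy cannot be negative because it measures how different Q is from P.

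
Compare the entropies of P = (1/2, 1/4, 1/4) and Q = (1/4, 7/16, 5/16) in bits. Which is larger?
Q

Computing entropies in bits:
H(P) = 1.5000
H(Q) = 1.5462

Distribution Q has higher entropy.

Intuition: The distribution closer to uniform (more spread out) has higher entropy.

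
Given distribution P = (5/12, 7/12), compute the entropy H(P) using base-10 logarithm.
0.2950 dits

Shannon entropy is H(X) = -Σ p(x) log p(x).

For P = (5/12, 7/12):
H = -5/12 × log_10(5/12) -7/12 × log_10(7/12)
H = 0.2950 dits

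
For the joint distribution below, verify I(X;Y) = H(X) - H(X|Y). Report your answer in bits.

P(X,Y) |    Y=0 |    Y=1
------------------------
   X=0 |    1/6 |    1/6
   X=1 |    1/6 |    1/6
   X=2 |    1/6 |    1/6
I(X;Y) = 0.0000 bits

Mutual information has multiple equivalent forms:
- I(X;Y) = H(X) - H(X|Y)
- I(X;Y) = H(Y) - H(Y|X)
- I(X;Y) = H(X) + H(Y) - H(X,Y)

Computing all quantities:
H(X) = 1.5850, H(Y) = 1.0000, H(X,Y) = 2.5850
H(X|Y) = 1.5850, H(Y|X) = 1.0000

Verification:
H(X) - H(X|Y) = 1.5850 - 1.5850 = 0.0000
H(Y) - H(Y|X) = 1.0000 - 1.0000 = 0.0000
H(X) + H(Y) - H(X,Y) = 1.5850 + 1.0000 - 2.5850 = 0.0000

All forms give I(X;Y) = 0.0000 bits. ✓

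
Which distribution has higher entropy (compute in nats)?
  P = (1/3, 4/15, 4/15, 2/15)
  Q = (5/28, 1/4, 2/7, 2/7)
Q

Computing entropies in nats:
H(P) = 1.3398
H(Q) = 1.3701

Distribution Q has higher entropy.

Intuition: The distribution closer to uniform (more spread out) has higher entropy.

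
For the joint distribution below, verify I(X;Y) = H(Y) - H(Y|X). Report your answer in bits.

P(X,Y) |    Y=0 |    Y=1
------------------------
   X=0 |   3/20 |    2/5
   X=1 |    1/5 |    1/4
I(X;Y) = 0.0231 bits

Mutual information has multiple equivalent forms:
- I(X;Y) = H(X) - H(X|Y)
- I(X;Y) = H(Y) - H(Y|X)
- I(X;Y) = H(X) + H(Y) - H(X,Y)

Computing all quantities:
H(X) = 0.9928, H(Y) = 0.9341, H(X,Y) = 1.9037
H(X|Y) = 0.9696, H(Y|X) = 0.9109

Verification:
H(X) - H(X|Y) = 0.9928 - 0.9696 = 0.0231
H(Y) - H(Y|X) = 0.9341 - 0.9109 = 0.0231
H(X) + H(Y) - H(X,Y) = 0.9928 + 0.9341 - 1.9037 = 0.0231

All forms give I(X;Y) = 0.0231 bits. ✓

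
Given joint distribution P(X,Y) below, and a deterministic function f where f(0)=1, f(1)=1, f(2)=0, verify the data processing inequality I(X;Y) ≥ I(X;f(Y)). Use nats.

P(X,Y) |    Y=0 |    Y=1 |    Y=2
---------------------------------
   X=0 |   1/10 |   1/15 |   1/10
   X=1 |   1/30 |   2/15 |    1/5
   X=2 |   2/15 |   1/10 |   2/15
I(X;Y) = 0.0517, I(X;f(Y)) = 0.0148, inequality holds: 0.0517 ≥ 0.0148

Data Processing Inequality: For any Markov chain X → Y → Z, we have I(X;Y) ≥ I(X;Z).

Here Z = f(Y) is a deterministic function of Y, forming X → Y → Z.

Original I(X;Y) = 0.0517 nats

After applying f:
P(X,Z) where Z=f(Y):
- P(X,Z=0) = P(X,Y=2)
- P(X,Z=1) = P(X,Y=0) + P(X,Y=1)

I(X;Z) = I(X;f(Y)) = 0.0148 nats

Verification: 0.0517 ≥ 0.0148 ✓

Information cannot be created by processing; the function f can only lose information about X.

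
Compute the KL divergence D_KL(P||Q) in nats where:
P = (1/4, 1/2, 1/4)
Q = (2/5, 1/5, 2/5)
0.2231 nats

KL divergence: D_KL(P||Q) = Σ p(x) log(p(x)/q(x))

Computing term by term:
  x=0: 1/4 × log_e[(1/4)/(2/5)] = 1/4 × -0.4700 = -0.1175
  x=1: 1/2 × log_e[(1/2)/(1/5)] = 1/2 × 0.9163 = 0.4581
  x=2: 1/4 × log_e[(1/4)/(2/5)] = 1/4 × -0.4700 = -0.1175

D_KL(P||Q) = 0.2231 nats

Note: KL divergence is always non-negative and equals 0 iff P = Q.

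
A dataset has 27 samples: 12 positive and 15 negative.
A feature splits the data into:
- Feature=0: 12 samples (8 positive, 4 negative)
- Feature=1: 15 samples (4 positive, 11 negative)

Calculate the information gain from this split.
0.1181 bits

Information Gain = H(Y) - H(Y|Feature)

Before split:
P(positive) = 12/27 = 0.4444
H(Y) = 0.9911 bits

After split:
Feature=0: H = 0.9183 bits (weight = 12/27)
Feature=1: H = 0.8366 bits (weight = 15/27)
H(Y|Feature) = (12/27)×0.9183 + (15/27)×0.8366 = 0.8729 bits

Information Gain = 0.9911 - 0.8729 = 0.1181 bits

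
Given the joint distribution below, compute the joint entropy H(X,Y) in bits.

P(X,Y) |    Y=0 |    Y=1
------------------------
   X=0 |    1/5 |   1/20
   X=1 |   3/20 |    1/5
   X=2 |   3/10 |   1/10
2.4087 bits

Joint entropy is H(X,Y) = -Σ_{x,y} p(x,y) log p(x,y).

Summing over all non-zero entries:
H(X,Y) = -[1/5·log_2(1/5) + 1/20·log_2(1/20) + 3/20·log_2(3/20) + 1/5·log_2(1/5) + 3/10·log_2(3/10) + 1/10·log_2(1/10)]
H(X,Y) = 2.4087 bits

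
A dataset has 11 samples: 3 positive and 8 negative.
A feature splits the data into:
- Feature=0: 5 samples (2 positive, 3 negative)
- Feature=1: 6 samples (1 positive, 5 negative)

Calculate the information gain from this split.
0.0495 bits

Information Gain = H(Y) - H(Y|Feature)

Before split:
P(positive) = 3/11 = 0.2727
H(Y) = 0.8454 bits

After split:
Feature=0: H = 0.9710 bits (weight = 5/11)
Feature=1: H = 0.6500 bits (weight = 6/11)
H(Y|Feature) = (5/11)×0.9710 + (6/11)×0.6500 = 0.7959 bits

Information Gain = 0.8454 - 0.7959 = 0.0495 bits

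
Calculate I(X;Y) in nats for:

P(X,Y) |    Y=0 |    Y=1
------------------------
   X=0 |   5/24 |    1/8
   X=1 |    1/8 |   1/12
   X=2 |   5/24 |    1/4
0.0131 nats

Mutual information: I(X;Y) = H(X) + H(Y) - H(X,Y)

Marginals:
P(X) = (1/3, 5/24, 11/24), H(X) = 1.0506 nats
P(Y) = (13/24, 11/24), H(Y) = 0.6897 nats

Joint entropy: H(X,Y) = 1.7271 nats

I(X;Y) = 1.0506 + 0.6897 - 1.7271 = 0.0131 nats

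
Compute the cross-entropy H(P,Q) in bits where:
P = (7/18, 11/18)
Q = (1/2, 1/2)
1.0000 bits

Cross-entropy: H(P,Q) = -Σ p(x) log q(x)

Alternatively: H(P,Q) = H(P) + D_KL(P||Q)
H(P) = 0.9641 bits
D_KL(P||Q) = 0.0359 bits

H(P,Q) = 0.9641 + 0.0359 = 1.0000 bits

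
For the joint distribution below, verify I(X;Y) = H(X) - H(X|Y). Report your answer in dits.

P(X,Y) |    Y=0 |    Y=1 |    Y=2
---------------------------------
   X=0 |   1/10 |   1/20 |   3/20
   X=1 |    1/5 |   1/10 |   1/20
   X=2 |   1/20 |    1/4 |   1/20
I(X;Y) = 0.0712 dits

Mutual information has multiple equivalent forms:
- I(X;Y) = H(X) - H(X|Y)
- I(X;Y) = H(Y) - H(Y|X)
- I(X;Y) = H(X) + H(Y) - H(X,Y)

Computing all quantities:
H(X) = 0.4760, H(Y) = 0.4693, H(X,Y) = 0.8741
H(X|Y) = 0.4048, H(Y|X) = 0.3981

Verification:
H(X) - H(X|Y) = 0.4760 - 0.4048 = 0.0712
H(Y) - H(Y|X) = 0.4693 - 0.3981 = 0.0712
H(X) + H(Y) - H(X,Y) = 0.4760 + 0.4693 - 0.8741 = 0.0712

All forms give I(X;Y) = 0.0712 dits. ✓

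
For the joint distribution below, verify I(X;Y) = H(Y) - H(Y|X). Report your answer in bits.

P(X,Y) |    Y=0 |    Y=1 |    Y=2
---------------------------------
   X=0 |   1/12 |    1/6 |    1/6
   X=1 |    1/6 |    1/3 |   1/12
I(X;Y) = 0.0616 bits

Mutual information has multiple equivalent forms:
- I(X;Y) = H(X) - H(X|Y)
- I(X;Y) = H(Y) - H(Y|X)
- I(X;Y) = H(X) + H(Y) - H(X,Y)

Computing all quantities:
H(X) = 0.9799, H(Y) = 1.5000, H(X,Y) = 2.4183
H(X|Y) = 0.9183, H(Y|X) = 1.4384

Verification:
H(X) - H(X|Y) = 0.9799 - 0.9183 = 0.0616
H(Y) - H(Y|X) = 1.5000 - 1.4384 = 0.0616
H(X) + H(Y) - H(X,Y) = 0.9799 + 1.5000 - 2.4183 = 0.0616

All forms give I(X;Y) = 0.0616 bits. ✓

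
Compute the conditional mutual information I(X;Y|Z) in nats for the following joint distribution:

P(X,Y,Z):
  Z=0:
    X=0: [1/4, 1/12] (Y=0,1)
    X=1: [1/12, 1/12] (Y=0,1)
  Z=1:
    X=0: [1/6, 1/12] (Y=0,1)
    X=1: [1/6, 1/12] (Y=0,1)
0.0153 nats

Conditional mutual information: I(X;Y|Z) = H(X|Z) + H(Y|Z) - H(X,Y|Z)

H(Z) = 0.6931
H(X,Z) = 1.3580 → H(X|Z) = 0.6648
H(Y,Z) = 1.3297 → H(Y|Z) = 0.6365
H(X,Y,Z) = 1.9792 → H(X,Y|Z) = 1.2861

I(X;Y|Z) = 0.6648 + 0.6365 - 1.2861 = 0.0153 nats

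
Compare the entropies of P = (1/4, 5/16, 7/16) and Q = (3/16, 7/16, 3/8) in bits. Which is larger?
P

Computing entropies in bits:
H(P) = 1.5462
H(Q) = 1.5052

Distribution P has higher entropy.

Intuition: The distribution closer to uniform (more spread out) has higher entropy.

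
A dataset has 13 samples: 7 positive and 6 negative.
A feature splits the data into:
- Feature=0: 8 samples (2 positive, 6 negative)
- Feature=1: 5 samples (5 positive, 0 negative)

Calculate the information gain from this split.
0.4965 bits

Information Gain = H(Y) - H(Y|Feature)

Before split:
P(positive) = 7/13 = 0.5385
H(Y) = 0.9957 bits

After split:
Feature=0: H = 0.8113 bits (weight = 8/13)
Feature=1: H = 0.0000 bits (weight = 5/13)
H(Y|Feature) = (8/13)×0.8113 + (5/13)×0.0000 = 0.4992 bits

Information Gain = 0.9957 - 0.4992 = 0.4965 bits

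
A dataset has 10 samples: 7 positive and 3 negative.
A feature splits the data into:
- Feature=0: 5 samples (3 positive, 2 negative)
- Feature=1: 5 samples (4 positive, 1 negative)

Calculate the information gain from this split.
0.0349 bits

Information Gain = H(Y) - H(Y|Feature)

Before split:
P(positive) = 7/10 = 0.7000
H(Y) = 0.8813 bits

After split:
Feature=0: H = 0.9710 bits (weight = 5/10)
Feature=1: H = 0.7219 bits (weight = 5/10)
H(Y|Feature) = (5/10)×0.9710 + (5/10)×0.7219 = 0.8464 bits

Information Gain = 0.8813 - 0.8464 = 0.0349 bits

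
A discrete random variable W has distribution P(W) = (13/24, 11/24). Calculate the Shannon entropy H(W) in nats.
0.6897 nats

Shannon entropy is H(X) = -Σ p(x) log p(x).

For P = (13/24, 11/24):
H = -13/24 × log_e(13/24) -11/24 × log_e(11/24)
H = 0.6897 nats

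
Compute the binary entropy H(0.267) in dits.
0.2520 dits

The binary entropy function is:
H(p) = -p log(p) - (1-p) log(1-p)

H(0.267) = -0.267 × log_10(0.267) - 0.733 × log_10(0.733)
H(0.267) = 0.2520 dits

Note: Binary entropy is maximized at p=0.5 (H=1 bit) and minimized at p=0 or p=1 (H=0).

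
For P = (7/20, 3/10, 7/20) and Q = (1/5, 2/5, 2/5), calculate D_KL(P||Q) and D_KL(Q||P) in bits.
D_KL(P||Q) = 0.0906, D_KL(Q||P) = 0.0816

KL divergence is not symmetric: D_KL(P||Q) ≠ D_KL(Q||P) in general.

D_KL(P||Q) = 0.0906 bits
D_KL(Q||P) = 0.0816 bits

No, they are not equal!

This asymmetry is why KL divergence is not a true distance metric.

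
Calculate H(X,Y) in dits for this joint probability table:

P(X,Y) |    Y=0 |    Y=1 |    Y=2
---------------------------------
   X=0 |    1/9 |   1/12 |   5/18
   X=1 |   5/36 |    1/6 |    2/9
0.7444 dits

Joint entropy is H(X,Y) = -Σ_{x,y} p(x,y) log p(x,y).

Summing over all non-zero entries:
H(X,Y) = -[1/9·log_10(1/9) + 1/12·log_10(1/12) + 5/18·log_10(5/18) + 5/36·log_10(5/36) + 1/6·log_10(1/6) + 2/9·log_10(2/9)]
H(X,Y) = 0.7444 dits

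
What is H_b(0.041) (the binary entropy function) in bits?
0.2469 bits

The binary entropy function is:
H(p) = -p log(p) - (1-p) log(1-p)

H(0.041) = -0.041 × log_2(0.041) - 0.959 × log_2(0.959)
H(0.041) = 0.2469 bits

Note: Binary entropy is maximized at p=0.5 (H=1 bit) and minimized at p=0 or p=1 (H=0).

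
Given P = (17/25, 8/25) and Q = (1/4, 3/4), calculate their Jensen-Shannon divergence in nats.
0.0961 nats

Jensen-Shannon divergence is:
JSD(P||Q) = 0.5 × D_KL(P||M) + 0.5 × D_KL(Q||M)
where M = 0.5 × (P + Q) is the mixture distribution.

M = 0.5 × (17/25, 8/25) + 0.5 × (1/4, 3/4) = (0.465, 0.535)

D_KL(P||M) = 0.0940 nats
D_KL(Q||M) = 0.0982 nats

JSD(P||Q) = 0.5 × 0.0940 + 0.5 × 0.0982 = 0.0961 nats

Unlike KL divergence, JSD is symmetric and bounded: 0 ≤ JSD ≤ log(2).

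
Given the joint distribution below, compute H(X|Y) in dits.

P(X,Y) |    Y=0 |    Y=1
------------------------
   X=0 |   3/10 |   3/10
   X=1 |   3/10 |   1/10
0.2783 dits

Using the chain rule: H(X|Y) = H(X,Y) - H(Y)

First, compute H(X,Y) = 0.5706 dits

Marginal P(Y) = (3/5, 2/5)
H(Y) = 0.2923 dits

H(X|Y) = H(X,Y) - H(Y) = 0.5706 - 0.2923 = 0.2783 dits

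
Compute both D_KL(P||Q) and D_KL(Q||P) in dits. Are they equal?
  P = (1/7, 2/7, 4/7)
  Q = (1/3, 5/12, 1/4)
D_KL(P||Q) = 0.1058, D_KL(Q||P) = 0.1012

KL divergence is not symmetric: D_KL(P||Q) ≠ D_KL(Q||P) in general.

D_KL(P||Q) = 0.1058 dits
D_KL(Q||P) = 0.1012 dits

No, they are not equal!

This asymmetry is why KL divergence is not a true distance metric.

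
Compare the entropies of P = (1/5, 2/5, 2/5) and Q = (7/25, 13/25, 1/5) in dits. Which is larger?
P

Computing entropies in dits:
H(P) = 0.4581
H(Q) = 0.4423

Distribution P has higher entropy.

Intuition: The distribution closer to uniform (more spread out) has higher entropy.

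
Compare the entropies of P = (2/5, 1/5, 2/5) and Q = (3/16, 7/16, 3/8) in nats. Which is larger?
P

Computing entropies in nats:
H(P) = 1.0549
H(Q) = 1.0434

Distribution P has higher entropy.

Intuition: The distribution closer to uniform (more spread out) has higher entropy.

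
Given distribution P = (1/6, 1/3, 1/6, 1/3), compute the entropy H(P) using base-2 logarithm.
1.9183 bits

Shannon entropy is H(X) = -Σ p(x) log p(x).

For P = (1/6, 1/3, 1/6, 1/3):
H = -1/6 × log_2(1/6) -1/3 × log_2(1/3) -1/6 × log_2(1/6) -1/3 × log_2(1/3)
H = 1.9183 bits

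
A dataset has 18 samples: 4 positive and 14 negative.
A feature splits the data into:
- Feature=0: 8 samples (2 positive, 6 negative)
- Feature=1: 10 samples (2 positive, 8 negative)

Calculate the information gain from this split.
0.0026 bits

Information Gain = H(Y) - H(Y|Feature)

Before split:
P(positive) = 4/18 = 0.2222
H(Y) = 0.7642 bits

After split:
Feature=0: H = 0.8113 bits (weight = 8/18)
Feature=1: H = 0.7219 bits (weight = 10/18)
H(Y|Feature) = (8/18)×0.8113 + (10/18)×0.7219 = 0.7616 bits

Information Gain = 0.7642 - 0.7616 = 0.0026 bits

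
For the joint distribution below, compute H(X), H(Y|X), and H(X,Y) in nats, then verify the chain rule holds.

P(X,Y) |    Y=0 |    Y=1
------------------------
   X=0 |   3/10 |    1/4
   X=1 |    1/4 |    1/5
H(X,Y) = 1.3762, H(X) = 0.6881, H(Y|X) = 0.6881 (all in nats)

Chain rule: H(X,Y) = H(X) + H(Y|X)

Left side — joint entropy directly:
H(X,Y) = -Σ p(x,y) log p(x,y) = 1.3762 nats

Right side — compute H(Y|X) from the conditional distributions:
P(X) = (11/20, 9/20), so H(X) = 0.6881 nats
H(Y|X) = Σ_x P(X=x) · H(Y|X=x):
  P(Y|X=0) = (6/11, 5/11), H(Y|X=0) = 0.6890, weight P(X=0) = 11/20
  P(Y|X=1) = (5/9, 4/9), H(Y|X=1) = 0.6870, weight P(X=1) = 9/20
H(Y|X) = 0.6881 nats

H(X) + H(Y|X) = 0.6881 + 0.6881 = 1.3762 nats

Both sides equal 1.3762 nats. ✓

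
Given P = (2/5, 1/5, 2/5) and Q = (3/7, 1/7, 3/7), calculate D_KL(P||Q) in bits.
0.0175 bits

KL divergence: D_KL(P||Q) = Σ p(x) log(p(x)/q(x))

Computing term by term:
  x=0: 2/5 × log_2[(2/5)/(3/7)] = 2/5 × -0.0995 = -0.0398
  x=1: 1/5 × log_2[(1/5)/(1/7)] = 1/5 × 0.4854 = 0.0971
  x=2: 2/5 × log_2[(2/5)/(3/7)] = 2/5 × -0.0995 = -0.0398

D_KL(P||Q) = 0.0175 bits

Note: KL divergence is always non-negative and equals 0 iff P = Q.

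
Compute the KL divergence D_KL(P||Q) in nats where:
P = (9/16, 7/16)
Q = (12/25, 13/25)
0.0136 nats

KL divergence: D_KL(P||Q) = Σ p(x) log(p(x)/q(x))

Computing term by term:
  x=0: 9/16 × log_e[(9/16)/(12/25)] = 9/16 × 0.1586 = 0.0892
  x=1: 7/16 × log_e[(7/16)/(13/25)] = 7/16 × -0.1728 = -0.0756

D_KL(P||Q) = 0.0136 nats

Note: KL divergence is always non-negative and equals 0 iff P = Q.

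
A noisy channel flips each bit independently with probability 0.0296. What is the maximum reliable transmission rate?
0.8076 bits

For a binary symmetric channel (BSC) with error probability p:
Capacity C = 1 - H(p) bits per symbol

where H(p) = -p log₂(p) - (1-p) log₂(1-p) is the binary entropy function.

H(0.0296) = 0.1924 bits
C = 1 - 0.1924 = 0.8076 bits per symbol

This means we can reliably transmit up to 0.8076 bits of information per channel use.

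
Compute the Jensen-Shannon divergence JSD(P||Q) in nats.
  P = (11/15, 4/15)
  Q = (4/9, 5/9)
0.0438 nats

Jensen-Shannon divergence is:
JSD(P||Q) = 0.5 × D_KL(P||M) + 0.5 × D_KL(Q||M)
where M = 0.5 × (P + Q) is the mixture distribution.

M = 0.5 × (11/15, 4/15) + 0.5 × (4/9, 5/9) = (0.588889, 0.411111)

D_KL(P||M) = 0.0454 nats
D_KL(Q||M) = 0.0422 nats

JSD(P||Q) = 0.5 × 0.0454 + 0.5 × 0.0422 = 0.0438 nats

Unlike KL divergence, JSD is symmetric and bounded: 0 ≤ JSD ≤ log(2).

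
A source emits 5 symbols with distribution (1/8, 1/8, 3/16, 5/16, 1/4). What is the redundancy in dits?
0.0285 dits

Redundancy measures how far a source is from maximum entropy:
R = H_max - H(X)

Maximum entropy for 5 symbols: H_max = log_10(5) = 0.6990 dits
Actual entropy: H(X) = 0.6705 dits
Redundancy: R = 0.6990 - 0.6705 = 0.0285 dits

This redundancy represents potential for compression: the source could be compressed by 0.0285 dits per symbol.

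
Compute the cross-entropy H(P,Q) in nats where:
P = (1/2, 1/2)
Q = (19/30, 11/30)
0.7300 nats

Cross-entropy: H(P,Q) = -Σ p(x) log q(x)

Alternatively: H(P,Q) = H(P) + D_KL(P||Q)
H(P) = 0.6931 nats
D_KL(P||Q) = 0.0369 nats

H(P,Q) = 0.6931 + 0.0369 = 0.7300 nats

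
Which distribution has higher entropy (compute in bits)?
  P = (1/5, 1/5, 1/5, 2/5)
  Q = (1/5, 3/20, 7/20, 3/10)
Q

Computing entropies in bits:
H(P) = 1.9219
H(Q) = 1.9261

Distribution Q has higher entropy.

Intuition: The distribution closer to uniform (more spread out) has higher entropy.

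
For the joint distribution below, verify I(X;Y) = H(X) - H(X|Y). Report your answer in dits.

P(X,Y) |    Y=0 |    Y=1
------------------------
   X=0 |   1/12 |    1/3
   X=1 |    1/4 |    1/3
I(X;Y) = 0.0129 dits

Mutual information has multiple equivalent forms:
- I(X;Y) = H(X) - H(X|Y)
- I(X;Y) = H(Y) - H(Y|X)
- I(X;Y) = H(X) + H(Y) - H(X,Y)

Computing all quantities:
H(X) = 0.2950, H(Y) = 0.2764, H(X,Y) = 0.5585
H(X|Y) = 0.2821, H(Y|X) = 0.2636

Verification:
H(X) - H(X|Y) = 0.2950 - 0.2821 = 0.0129
H(Y) - H(Y|X) = 0.2764 - 0.2636 = 0.0129
H(X) + H(Y) - H(X,Y) = 0.2950 + 0.2764 - 0.5585 = 0.0129

All forms give I(X;Y) = 0.0129 dits. ✓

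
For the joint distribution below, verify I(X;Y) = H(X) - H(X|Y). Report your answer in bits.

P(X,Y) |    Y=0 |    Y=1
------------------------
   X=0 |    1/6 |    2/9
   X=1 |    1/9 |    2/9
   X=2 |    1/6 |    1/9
I(X;Y) = 0.0321 bits

Mutual information has multiple equivalent forms:
- I(X;Y) = H(X) - H(X|Y)
- I(X;Y) = H(Y) - H(Y|X)
- I(X;Y) = H(X) + H(Y) - H(X,Y)

Computing all quantities:
H(X) = 1.5715, H(Y) = 0.9911, H(X,Y) = 2.5305
H(X|Y) = 1.5394, H(Y|X) = 0.9590

Verification:
H(X) - H(X|Y) = 1.5715 - 1.5394 = 0.0321
H(Y) - H(Y|X) = 0.9911 - 0.9590 = 0.0321
H(X) + H(Y) - H(X,Y) = 1.5715 + 0.9911 - 2.5305 = 0.0321

All forms give I(X;Y) = 0.0321 bits. ✓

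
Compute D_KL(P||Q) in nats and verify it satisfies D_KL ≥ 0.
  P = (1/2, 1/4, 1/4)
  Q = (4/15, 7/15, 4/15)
0.1421 nats

KL divergence satisfies the Gibbs inequality: D_KL(P||Q) ≥ 0 for all distributions P, Q.

D_KL(P||Q) = Σ p(x) log(p(x)/q(x))
Term by term:
  x=0: 1/2 × log_e[(1/2)/(4/15)] = 0.3143
  x=1: 1/4 × log_e[(1/4)/(7/15)] = -0.1560
  x=2: 1/4 × log_e[(1/4)/(4/15)] = -0.0161
D_KL(P||Q) = 0.1421 nats

D_KL(P||Q) = 0.1421 ≥ 0 ✓

This non-negativity is a fundamental property: relative entropy cannot be negative because it measures how different Q is from P.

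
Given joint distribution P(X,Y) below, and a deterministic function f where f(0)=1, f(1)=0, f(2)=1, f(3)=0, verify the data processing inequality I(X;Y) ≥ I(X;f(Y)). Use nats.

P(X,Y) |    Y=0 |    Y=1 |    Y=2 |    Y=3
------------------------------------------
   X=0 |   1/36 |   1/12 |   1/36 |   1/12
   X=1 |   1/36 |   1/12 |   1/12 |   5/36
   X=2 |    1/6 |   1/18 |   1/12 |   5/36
I(X;Y) = 0.0740, I(X;f(Y)) = 0.0375, inequality holds: 0.0740 ≥ 0.0375

Data Processing Inequality: For any Markov chain X → Y → Z, we have I(X;Y) ≥ I(X;Z).

Here Z = f(Y) is a deterministic function of Y, forming X → Y → Z.

Original I(X;Y) = 0.0740 nats

After applying f:
P(X,Z) where Z=f(Y):
- P(X,Z=0) = P(X,Y=1) + P(X,Y=3)
- P(X,Z=1) = P(X,Y=0) + P(X,Y=2)

I(X;Z) = I(X;f(Y)) = 0.0375 nats

Verification: 0.0740 ≥ 0.0375 ✓

Information cannot be created by processing; the function f can only lose information about X.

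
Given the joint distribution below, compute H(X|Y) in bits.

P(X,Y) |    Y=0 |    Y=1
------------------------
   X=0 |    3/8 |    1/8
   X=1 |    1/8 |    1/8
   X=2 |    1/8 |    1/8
1.4512 bits

Using the chain rule: H(X|Y) = H(X,Y) - H(Y)

First, compute H(X,Y) = 2.4056 bits

Marginal P(Y) = (5/8, 3/8)
H(Y) = 0.9544 bits

H(X|Y) = H(X,Y) - H(Y) = 2.4056 - 0.9544 = 1.4512 bits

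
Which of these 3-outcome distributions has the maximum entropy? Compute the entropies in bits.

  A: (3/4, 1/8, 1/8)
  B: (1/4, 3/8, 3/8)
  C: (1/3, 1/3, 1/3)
C

For a discrete distribution over n outcomes, entropy is maximized by the uniform distribution.

Computing entropies:
H(A) = 1.0613 bits
H(B) = 1.5613 bits
H(C) = 1.5850 bits

The uniform distribution (where all probabilities equal 1/3) achieves the maximum entropy of log_2(3) = 1.5850 bits.

Distribution C has the highest entropy.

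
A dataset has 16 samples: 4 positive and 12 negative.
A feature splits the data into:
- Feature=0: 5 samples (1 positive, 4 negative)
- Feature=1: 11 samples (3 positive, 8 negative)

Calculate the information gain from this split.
0.0045 bits

Information Gain = H(Y) - H(Y|Feature)

Before split:
P(positive) = 4/16 = 0.2500
H(Y) = 0.8113 bits

After split:
Feature=0: H = 0.7219 bits (weight = 5/16)
Feature=1: H = 0.8454 bits (weight = 11/16)
H(Y|Feature) = (5/16)×0.7219 + (11/16)×0.8454 = 0.8068 bits

Information Gain = 0.8113 - 0.8068 = 0.0045 bits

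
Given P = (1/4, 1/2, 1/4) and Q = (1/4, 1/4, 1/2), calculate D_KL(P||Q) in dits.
0.0753 dits

KL divergence: D_KL(P||Q) = Σ p(x) log(p(x)/q(x))

Computing term by term:
  x=0: 1/4 × log_10[(1/4)/(1/4)] = 1/4 × 0.0000 = 0.0000
  x=1: 1/2 × log_10[(1/2)/(1/4)] = 1/2 × 0.3010 = 0.1505
  x=2: 1/4 × log_10[(1/4)/(1/2)] = 1/4 × -0.3010 = -0.0753

D_KL(P||Q) = 0.0753 dits

Note: KL divergence is always non-negative and equals 0 iff P = Q.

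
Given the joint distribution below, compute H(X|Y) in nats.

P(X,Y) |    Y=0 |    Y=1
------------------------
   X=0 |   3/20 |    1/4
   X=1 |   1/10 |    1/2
0.6456 nats

Using the chain rule: H(X|Y) = H(X,Y) - H(Y)

First, compute H(X,Y) = 1.2080 nats

Marginal P(Y) = (1/4, 3/4)
H(Y) = 0.5623 nats

H(X|Y) = H(X,Y) - H(Y) = 1.2080 - 0.5623 = 0.6456 nats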